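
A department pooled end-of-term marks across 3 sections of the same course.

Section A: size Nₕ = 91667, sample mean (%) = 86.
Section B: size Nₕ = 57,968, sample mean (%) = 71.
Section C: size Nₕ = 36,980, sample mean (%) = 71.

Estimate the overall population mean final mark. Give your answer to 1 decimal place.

78.4

x̄_st = (Σ Nₕx̄ₕ) / (Σ Nₕ) = (91667·86 + 57968·71 + 36980·71) / 186615
= 14624670 / 186615 = 78.368... → 78.4.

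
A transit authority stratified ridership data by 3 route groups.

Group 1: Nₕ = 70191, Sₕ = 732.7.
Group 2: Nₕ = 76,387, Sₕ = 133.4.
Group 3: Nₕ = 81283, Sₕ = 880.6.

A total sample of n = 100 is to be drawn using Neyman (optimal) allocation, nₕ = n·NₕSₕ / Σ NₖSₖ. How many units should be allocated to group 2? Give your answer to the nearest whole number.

8

Σ NₕSₕ = 70191·732.7 + 76387·133.4 + 81283·880.6 = 133196781.3.
Share for 2: 10190025.8/133196781.3 = 0.07650.
n_2 = 100 × 0.07650 = 7.650... → 8.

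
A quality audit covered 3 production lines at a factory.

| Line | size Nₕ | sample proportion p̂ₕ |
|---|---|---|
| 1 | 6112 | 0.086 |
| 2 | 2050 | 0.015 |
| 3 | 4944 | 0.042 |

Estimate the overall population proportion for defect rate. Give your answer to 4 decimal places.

0.0583

N = 6112 + 2050 + 4944 = 13106.
Overall proportion = Σ (Nₕ/N)·p̂ₕ.
Σ Nₕp̂ₕ = 525.632 + 30.75 + 207.648 = 764.03.
764.03 / 13106 = 0.058296... → 0.0583.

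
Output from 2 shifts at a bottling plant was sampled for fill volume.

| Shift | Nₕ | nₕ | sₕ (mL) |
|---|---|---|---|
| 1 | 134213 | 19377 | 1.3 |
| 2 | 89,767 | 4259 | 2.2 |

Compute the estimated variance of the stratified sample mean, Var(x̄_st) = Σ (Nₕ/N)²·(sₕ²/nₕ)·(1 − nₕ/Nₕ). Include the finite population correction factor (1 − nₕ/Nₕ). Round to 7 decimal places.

N = 223980. Term for each stratum: Wₕ²sₕ²/nₕ·(1−nₕ/Nₕ).
Var(x̄_st) = 0.0000267950 + 0.0001738772 = 0.0002006723 → 0.0002007.

0.0002007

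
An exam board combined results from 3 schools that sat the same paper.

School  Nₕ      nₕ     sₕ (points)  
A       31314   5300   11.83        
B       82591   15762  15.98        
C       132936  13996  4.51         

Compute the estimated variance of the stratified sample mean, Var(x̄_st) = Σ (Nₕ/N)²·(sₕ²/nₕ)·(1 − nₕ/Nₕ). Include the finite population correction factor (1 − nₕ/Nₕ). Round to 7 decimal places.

N = 246841; Wₕ = Nₕ/N.
school A: (31314/246841)²·11.83²/5300·(1 − 5300/31314) = 0.0003530244
school B: (82591/246841)²·15.98²/15762·(1 − 15762/82591) = 0.0014675919
school C: (132936/246841)²·4.51²/13996·(1 − 13996/132936) = 0.0003771248
Sum = 0.0021977411 → 0.0021977.

0.0021977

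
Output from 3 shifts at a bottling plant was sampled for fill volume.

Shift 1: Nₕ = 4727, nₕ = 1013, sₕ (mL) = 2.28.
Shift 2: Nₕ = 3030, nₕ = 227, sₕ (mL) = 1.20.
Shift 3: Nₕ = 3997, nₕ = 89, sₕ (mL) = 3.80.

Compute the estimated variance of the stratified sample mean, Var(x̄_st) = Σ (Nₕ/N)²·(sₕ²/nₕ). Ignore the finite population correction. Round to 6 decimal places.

N = 11754; Wₕ = Nₕ/N.
shift 1: (4727/11754)²·2.28²/1013 = 0.000829966
shift 2: (3030/11754)²·1.20²/227 = 0.000421551
shift 3: (3997/11754)²·3.80²/89 = 0.018761783
Sum = 0.020013300 → 0.020013.

0.020013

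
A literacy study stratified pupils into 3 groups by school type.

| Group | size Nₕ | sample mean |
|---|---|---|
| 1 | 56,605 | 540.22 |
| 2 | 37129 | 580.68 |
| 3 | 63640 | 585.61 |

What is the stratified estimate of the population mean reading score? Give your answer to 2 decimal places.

568.12

x̄_st = (Σ Nₕx̄ₕ) / (Σ Nₕ) = (56605·540.22 + 37129·580.68 + 63640·585.61) / 157374
= 89407441.22 / 157374 = 568.1208... → 568.12.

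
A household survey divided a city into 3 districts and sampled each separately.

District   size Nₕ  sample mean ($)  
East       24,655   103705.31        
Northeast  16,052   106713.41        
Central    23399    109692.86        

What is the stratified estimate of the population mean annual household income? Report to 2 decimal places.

106644.02

N = 64106; weights Wₕ = Nₕ/N = (0.3846, 0.2504, 0.3650).
x̄_st = Σ Wₕ·x̄ₕ = 0.3846·103705.31 + 0.2504·106713.41 + 0.3650·109692.86 ≈ 106644.0163...
→ 106644.02.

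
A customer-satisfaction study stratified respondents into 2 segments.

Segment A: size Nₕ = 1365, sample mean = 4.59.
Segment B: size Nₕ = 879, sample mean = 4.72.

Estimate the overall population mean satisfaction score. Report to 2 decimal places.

x̄_st = (Σ Nₕx̄ₕ) / (Σ Nₕ) = (1365·4.59 + 879·4.72) / 2244
= 10414.23 / 2244 = 4.6409... → 4.64.

4.64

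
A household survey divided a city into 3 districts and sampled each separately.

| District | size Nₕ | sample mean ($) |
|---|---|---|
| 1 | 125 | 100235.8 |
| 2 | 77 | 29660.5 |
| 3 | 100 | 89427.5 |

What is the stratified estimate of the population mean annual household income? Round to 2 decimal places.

78662.53

x̄_st = (Σ Nₕx̄ₕ) / (Σ Nₕ) = (125·100235.8 + 77·29660.5 + 100·89427.5) / 302
= 23756083.5 / 302 = 78662.5281... → 78662.53.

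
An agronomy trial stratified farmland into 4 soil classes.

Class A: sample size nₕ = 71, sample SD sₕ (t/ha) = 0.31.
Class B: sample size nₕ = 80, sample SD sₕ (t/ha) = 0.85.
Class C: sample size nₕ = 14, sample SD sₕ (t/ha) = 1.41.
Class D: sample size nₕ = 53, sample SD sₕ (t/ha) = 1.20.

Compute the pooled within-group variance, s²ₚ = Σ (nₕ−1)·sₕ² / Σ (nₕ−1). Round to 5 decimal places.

Degrees of freedom: 70 + 79 + 13 + 52 = 214.
Σ(nₕ−1)sₕ² = 70·0.0961 + 79·0.7225 + 13·1.9881 + 52·1.44 = 164.5298.
s²ₚ = 164.5298 / 214 = 0.7688308... → 0.76883.

0.76883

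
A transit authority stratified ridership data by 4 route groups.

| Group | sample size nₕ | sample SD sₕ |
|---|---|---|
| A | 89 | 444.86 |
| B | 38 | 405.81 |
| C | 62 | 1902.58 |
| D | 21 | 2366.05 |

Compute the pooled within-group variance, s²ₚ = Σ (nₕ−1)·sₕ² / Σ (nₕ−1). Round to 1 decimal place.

A: (89−1)·444.86² = 88·197900.4196 = 17415236.9248
B: (38−1)·405.81² = 37·164681.7561 = 6093224.9757
C: (62−1)·1902.58² = 61·3619810.6564 = 220808450.0404
D: (21−1)·2366.05² = 20·5598192.6025 = 111963852.05
Numerator = 356280763.9909; denominator = Σ(nₕ−1) = 206.
s²ₚ = 356280763.9909/206 = 1729518.272... → 1729518.3.

1729518.3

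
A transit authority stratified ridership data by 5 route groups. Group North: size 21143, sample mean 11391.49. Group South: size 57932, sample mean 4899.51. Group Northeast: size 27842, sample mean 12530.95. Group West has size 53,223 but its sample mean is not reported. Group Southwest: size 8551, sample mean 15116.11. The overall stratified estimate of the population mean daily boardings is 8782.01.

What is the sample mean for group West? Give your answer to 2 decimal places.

8992.59

N = 21143 + 57932 + 27842 + 53223 + 8551 = 168691.
Overall total = μ·N = 8782.01·168691 = 1481446048.91.
Subtract the known strata: 21143·11391.49 + 57932·4899.51 + 27842·12530.95 + 8551·15116.11 = 1002833252.9.
Remaining total for group West: 1481446048.91 − 1002833252.9 = 478612796.01.
Divide by its size: 478612796.01 / 53223 = 8992.5934... → 8992.59.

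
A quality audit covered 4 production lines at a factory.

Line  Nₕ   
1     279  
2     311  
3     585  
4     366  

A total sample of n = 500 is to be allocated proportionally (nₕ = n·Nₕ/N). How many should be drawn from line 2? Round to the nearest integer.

N = 279 + 311 + 585 + 366 = 1541.
n_2 = 500·311/1541 = 100.909... → 101.

101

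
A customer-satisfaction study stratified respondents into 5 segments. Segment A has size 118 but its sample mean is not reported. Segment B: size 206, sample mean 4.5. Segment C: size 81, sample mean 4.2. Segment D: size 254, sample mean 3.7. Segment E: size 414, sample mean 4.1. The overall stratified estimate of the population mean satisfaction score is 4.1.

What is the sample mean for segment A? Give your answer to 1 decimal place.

4.2

Σ Nₕx̄ₕ = N·μ, so 118·x̄_A = 1073·4.1 − (206·4.5 + 81·4.2 + 254·3.7 + 414·4.1).
= 4399.3 − 3904.4 = 494.9.
x̄_A = 494.9 / 118 = 4.194... → 4.2.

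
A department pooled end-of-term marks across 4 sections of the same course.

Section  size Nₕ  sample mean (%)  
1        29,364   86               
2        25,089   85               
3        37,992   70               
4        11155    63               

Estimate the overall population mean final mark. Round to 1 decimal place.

77.4

N = 29364 + 25089 + 37992 + 11155 = 103600.
The stratified mean weights each stratum mean by its population share Nₕ/N.
Σ Nₕx̄ₕ = 29364·86 + 25089·85 + 37992·70 + 11155·63 = 2525304 + 2132565 + 2659440 + 702765 = 8020074.
Divide by N: 8020074 / 103600 = 77.414... → 77.4.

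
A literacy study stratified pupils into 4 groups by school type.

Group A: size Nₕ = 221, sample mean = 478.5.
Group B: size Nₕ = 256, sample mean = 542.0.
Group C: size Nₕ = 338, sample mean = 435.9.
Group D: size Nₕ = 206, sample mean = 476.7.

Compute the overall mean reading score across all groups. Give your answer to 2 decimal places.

x̄_st = (Σ Nₕx̄ₕ) / (Σ Nₕ) = (221·478.5 + 256·542.0 + 338·435.9 + 206·476.7) / 1021
= 490034.9 / 1021 = 479.9558... → 479.96.

479.96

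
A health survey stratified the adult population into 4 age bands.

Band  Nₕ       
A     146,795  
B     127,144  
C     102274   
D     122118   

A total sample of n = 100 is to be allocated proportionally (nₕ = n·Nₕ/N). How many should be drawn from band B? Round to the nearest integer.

26

Share of band B = 127144/498331 = 0.25514.
Allocate 100 × 0.25514 = 25.514... → 26.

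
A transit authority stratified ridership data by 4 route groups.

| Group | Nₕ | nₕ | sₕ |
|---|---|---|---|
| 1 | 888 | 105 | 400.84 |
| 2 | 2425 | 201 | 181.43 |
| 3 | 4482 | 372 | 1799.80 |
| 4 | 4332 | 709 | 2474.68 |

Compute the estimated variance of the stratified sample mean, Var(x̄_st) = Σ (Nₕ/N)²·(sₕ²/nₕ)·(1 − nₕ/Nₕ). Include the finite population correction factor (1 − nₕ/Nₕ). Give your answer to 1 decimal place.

N = 12127; Wₕ = Nₕ/N.
group 1: (888/12127)²·400.84²/105·(1 − 105/888) = 7.2347
group 2: (2425/12127)²·181.43²/201·(1 − 201/2425) = 6.0057
group 3: (4482/12127)²·1799.80²/372·(1 − 372/4482) = 1090.7180
group 4: (4332/12127)²·2474.68²/709·(1 − 709/4332) = 921.8110
Sum = 2025.7694 → 2025.8.

2025.8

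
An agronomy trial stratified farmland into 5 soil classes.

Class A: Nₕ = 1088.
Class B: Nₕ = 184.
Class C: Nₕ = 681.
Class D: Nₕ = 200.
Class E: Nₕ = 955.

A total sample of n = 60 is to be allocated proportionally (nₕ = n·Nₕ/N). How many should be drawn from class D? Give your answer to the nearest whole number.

Share of class D = 200/3108 = 0.06435.
Allocate 60 × 0.06435 = 3.861... → 4.

4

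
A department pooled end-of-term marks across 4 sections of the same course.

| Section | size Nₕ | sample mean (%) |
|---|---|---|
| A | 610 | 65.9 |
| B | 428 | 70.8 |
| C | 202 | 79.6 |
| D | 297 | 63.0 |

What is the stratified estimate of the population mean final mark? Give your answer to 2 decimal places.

68.50

N = 1537; weights Wₕ = Nₕ/N = (0.3969, 0.2785, 0.1314, 0.1932).
x̄_st = Σ Wₕ·x̄ₕ = 0.3969·65.9 + 0.2785·70.8 + 0.1314·79.6 + 0.1932·63.0 ≈ 68.5046...
→ 68.50.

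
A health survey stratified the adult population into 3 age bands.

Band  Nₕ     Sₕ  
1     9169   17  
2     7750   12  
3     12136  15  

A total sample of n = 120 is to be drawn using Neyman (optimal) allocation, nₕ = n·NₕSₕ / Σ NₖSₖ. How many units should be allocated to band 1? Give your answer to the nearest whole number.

43

Σ NₕSₕ = 9169·17 + 7750·12 + 12136·15 = 430913.
Share for 1: 155873/430913 = 0.36173.
n_1 = 120 × 0.36173 = 43.407... → 43.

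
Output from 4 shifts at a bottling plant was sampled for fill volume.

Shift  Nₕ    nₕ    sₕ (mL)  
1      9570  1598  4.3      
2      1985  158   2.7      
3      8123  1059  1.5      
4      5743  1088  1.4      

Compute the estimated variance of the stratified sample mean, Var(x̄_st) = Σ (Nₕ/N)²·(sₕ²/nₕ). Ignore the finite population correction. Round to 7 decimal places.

N = 25421; Wₕ = Nₕ/N.
shift 1: (9570/25421)²·4.3²/1598 = 0.0016398297
shift 2: (1985/25421)²·2.7²/158 = 0.0002813236
shift 3: (8123/25421)²·1.5²/1059 = 0.0002169373
shift 4: (5743/25421)²·1.4²/1088 = 0.0000919432
Sum = 0.0022300338 → 0.0022300.

0.0022300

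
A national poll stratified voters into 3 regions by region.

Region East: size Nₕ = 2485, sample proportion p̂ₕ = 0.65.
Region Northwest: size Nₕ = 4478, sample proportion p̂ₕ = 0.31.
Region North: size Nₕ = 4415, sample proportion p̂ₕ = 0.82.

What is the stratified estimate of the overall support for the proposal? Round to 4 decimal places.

N = 2485 + 4478 + 4415 = 11378.
Overall proportion = Σ (Nₕ/N)·p̂ₕ.
Σ Nₕp̂ₕ = 1615.25 + 1388.18 + 3620.3 = 6623.73.
6623.73 / 11378 = 0.582152... → 0.5822.

0.5822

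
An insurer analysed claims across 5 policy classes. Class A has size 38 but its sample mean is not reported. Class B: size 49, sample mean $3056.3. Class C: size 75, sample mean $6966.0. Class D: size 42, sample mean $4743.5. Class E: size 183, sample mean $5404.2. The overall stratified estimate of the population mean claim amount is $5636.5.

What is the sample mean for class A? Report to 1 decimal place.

Σ Nₕx̄ₕ = N·μ, so 38·x̄_A = 387·5636.5 − (49·3056.3 + 75·6966.0 + 42·4743.5 + 183·5404.2).
= 2181325.5 − 1860404.3 = 320921.2.
x̄_A = 320921.2 / 38 = 8445.295... → 8445.3.

8445.3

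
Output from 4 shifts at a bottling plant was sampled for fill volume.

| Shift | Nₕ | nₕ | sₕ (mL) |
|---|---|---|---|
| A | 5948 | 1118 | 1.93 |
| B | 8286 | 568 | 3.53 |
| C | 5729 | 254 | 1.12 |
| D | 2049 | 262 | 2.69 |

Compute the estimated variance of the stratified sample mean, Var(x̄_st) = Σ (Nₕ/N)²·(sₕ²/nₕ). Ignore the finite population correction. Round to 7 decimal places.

0.0039258

N = 22012; Wₕ = Nₕ/N.
shift A: (5948/22012)²·1.93²/1118 = 0.0002432740
shift B: (8286/22012)²·3.53²/568 = 0.0031086507
shift C: (5729/22012)²·1.12²/254 = 0.0003345345
shift D: (2049/22012)²·2.69²/262 = 0.0002393140
Sum = 0.0039257733 → 0.0039258.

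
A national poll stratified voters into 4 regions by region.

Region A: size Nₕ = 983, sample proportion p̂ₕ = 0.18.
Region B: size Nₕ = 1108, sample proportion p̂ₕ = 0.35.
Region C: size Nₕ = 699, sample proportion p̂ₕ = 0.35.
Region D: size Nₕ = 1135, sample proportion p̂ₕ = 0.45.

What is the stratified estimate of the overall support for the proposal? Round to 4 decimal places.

0.3363

N = 983 + 1108 + 699 + 1135 = 3925.
Overall proportion = Σ (Nₕ/N)·p̂ₕ.
Σ Nₕp̂ₕ = 176.94 + 387.8 + 244.65 + 510.75 = 1320.14.
1320.14 / 3925 = 0.336341... → 0.3363.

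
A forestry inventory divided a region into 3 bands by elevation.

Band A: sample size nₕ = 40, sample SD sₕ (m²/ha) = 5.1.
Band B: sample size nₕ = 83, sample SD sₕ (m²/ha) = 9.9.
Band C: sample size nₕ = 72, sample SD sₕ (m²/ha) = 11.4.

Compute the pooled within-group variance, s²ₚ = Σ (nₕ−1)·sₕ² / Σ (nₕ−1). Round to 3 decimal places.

95.200

Degrees of freedom: 39 + 82 + 71 = 192.
Σ(nₕ−1)sₕ² = 39·26.01 + 82·98.01 + 71·129.96 = 18278.37.
s²ₚ = 18278.37 / 192 = 95.19984... → 95.200.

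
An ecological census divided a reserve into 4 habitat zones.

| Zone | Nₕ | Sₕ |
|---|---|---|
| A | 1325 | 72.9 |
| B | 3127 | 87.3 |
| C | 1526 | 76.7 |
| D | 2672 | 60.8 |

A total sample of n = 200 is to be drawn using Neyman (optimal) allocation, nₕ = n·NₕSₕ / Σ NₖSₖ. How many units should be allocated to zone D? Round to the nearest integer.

50

A: NₕSₕ = 1325·72.9 = 96592.5
B: NₕSₕ = 3127·87.3 = 272987.1
C: NₕSₕ = 1526·76.7 = 117044.2
D: NₕSₕ = 2672·60.8 = 162457.6
Σ NₕSₕ = 649081.4.
n_D = 200·162457.6/649081.4 = 50.058... → 50.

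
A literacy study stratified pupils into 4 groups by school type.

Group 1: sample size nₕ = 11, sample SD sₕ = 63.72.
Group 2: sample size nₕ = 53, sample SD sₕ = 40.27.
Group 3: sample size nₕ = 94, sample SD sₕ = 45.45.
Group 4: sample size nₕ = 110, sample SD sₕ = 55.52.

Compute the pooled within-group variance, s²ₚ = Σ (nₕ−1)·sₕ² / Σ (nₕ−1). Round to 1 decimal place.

2473.6

1: (11−1)·63.72² = 10·4060.2384 = 40602.384
2: (53−1)·40.27² = 52·1621.6729 = 84326.9908
3: (94−1)·45.45² = 93·2065.7025 = 192110.3325
4: (110−1)·55.52² = 109·3082.4704 = 335989.2736
Numerator = 653028.9809; denominator = Σ(nₕ−1) = 264.
s²ₚ = 653028.9809/264 = 2473.595... → 2473.6.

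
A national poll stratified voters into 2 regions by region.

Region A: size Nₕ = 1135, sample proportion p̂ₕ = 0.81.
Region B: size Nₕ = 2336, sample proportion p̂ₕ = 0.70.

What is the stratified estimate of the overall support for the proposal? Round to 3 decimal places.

0.736

N = 1135 + 2336 = 3471.
Overall proportion = Σ (Nₕ/N)·p̂ₕ.
Σ Nₕp̂ₕ = 919.35 + 1635.2 = 2554.55.
2554.55 / 3471 = 0.73597... → 0.736.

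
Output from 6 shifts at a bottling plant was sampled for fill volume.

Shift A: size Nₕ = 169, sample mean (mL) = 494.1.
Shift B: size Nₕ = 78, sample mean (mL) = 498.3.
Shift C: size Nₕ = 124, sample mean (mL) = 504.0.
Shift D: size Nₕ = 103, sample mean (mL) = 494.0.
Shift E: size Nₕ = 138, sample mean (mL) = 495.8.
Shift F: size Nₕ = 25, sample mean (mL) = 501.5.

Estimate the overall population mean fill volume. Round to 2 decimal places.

497.18

N = 637; weights Wₕ = Nₕ/N = (0.2653, 0.1224, 0.1947, 0.1617, 0.2166, 0.0392).
x̄_st = Σ Wₕ·x̄ₕ = 0.2653·494.1 + 0.1224·498.3 + 0.1947·504.0 + 0.1617·494.0 + 0.2166·495.8 + 0.0392·501.5 ≈ 497.1840...
→ 497.18.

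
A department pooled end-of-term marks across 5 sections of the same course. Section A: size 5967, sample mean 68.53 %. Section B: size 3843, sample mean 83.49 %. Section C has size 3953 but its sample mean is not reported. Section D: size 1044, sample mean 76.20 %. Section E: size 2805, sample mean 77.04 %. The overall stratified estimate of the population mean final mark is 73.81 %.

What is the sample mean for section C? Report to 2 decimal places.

N = 5967 + 3843 + 3953 + 1044 + 2805 = 17612.
Overall total = μ·N = 73.81·17612 = 1299941.72.
Subtract the known strata: 5967·68.53 + 3843·83.49 + 1044·76.20 + 2805·77.04 = 1025420.58.
Remaining total for section C: 1299941.72 − 1025420.58 = 274521.14.
Divide by its size: 274521.14 / 3953 = 69.4463... → 69.45.

69.45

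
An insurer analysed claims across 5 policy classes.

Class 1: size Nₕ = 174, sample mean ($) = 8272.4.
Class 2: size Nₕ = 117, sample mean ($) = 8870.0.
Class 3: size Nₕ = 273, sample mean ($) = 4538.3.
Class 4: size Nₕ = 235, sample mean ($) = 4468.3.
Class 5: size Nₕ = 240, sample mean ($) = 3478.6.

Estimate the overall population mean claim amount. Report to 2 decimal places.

N = 1039; weights Wₕ = Nₕ/N = (0.1675, 0.1126, 0.2628, 0.2262, 0.2310).
x̄_st = Σ Wₕ·x̄ₕ = 0.1675·8272.4 + 0.1126·8870.0 + 0.2628·4538.3 + 0.2262·4468.3 + 0.2310·3478.6 ≈ 5390.8162...
→ 5390.82.

5390.82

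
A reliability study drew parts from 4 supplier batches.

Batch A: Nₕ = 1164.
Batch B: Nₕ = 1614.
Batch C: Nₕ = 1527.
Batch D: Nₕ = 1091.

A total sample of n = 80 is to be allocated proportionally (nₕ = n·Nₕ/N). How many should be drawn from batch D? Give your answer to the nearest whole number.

Share of batch D = 1091/5396 = 0.20219.
Allocate 80 × 0.20219 = 16.175... → 16.

16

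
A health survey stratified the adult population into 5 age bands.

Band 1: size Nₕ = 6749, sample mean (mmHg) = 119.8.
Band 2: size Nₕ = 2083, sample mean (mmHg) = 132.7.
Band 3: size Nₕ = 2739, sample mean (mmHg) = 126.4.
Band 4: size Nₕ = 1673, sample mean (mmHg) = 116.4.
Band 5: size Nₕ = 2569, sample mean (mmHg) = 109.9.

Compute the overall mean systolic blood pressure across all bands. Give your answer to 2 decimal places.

N = 6749 + 2083 + 2739 + 1673 + 2569 = 15813.
The stratified mean weights each stratum mean by its population share Nₕ/N.
Σ Nₕx̄ₕ = 6749·119.8 + 2083·132.7 + 2739·126.4 + 1673·116.4 + 2569·109.9 = 808530.2 + 276414.1 + 346209.6 + 194737.2 + 282333.1 = 1908224.2.
Divide by N: 1908224.2 / 15813 = 120.6744... → 120.67.

120.67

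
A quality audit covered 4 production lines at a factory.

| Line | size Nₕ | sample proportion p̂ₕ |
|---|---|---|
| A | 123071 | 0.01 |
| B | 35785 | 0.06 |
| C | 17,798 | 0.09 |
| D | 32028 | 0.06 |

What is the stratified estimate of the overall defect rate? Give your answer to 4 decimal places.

0.0331

Wₕ = Nₕ/N with N = 208682: 0.5898, 0.1715, 0.0853, 0.1535.
p̂_st = 0.5898·0.01 + 0.1715·0.06 + 0.0853·0.09 + 0.1535·0.06 ≈ 0.033071... → 0.0331.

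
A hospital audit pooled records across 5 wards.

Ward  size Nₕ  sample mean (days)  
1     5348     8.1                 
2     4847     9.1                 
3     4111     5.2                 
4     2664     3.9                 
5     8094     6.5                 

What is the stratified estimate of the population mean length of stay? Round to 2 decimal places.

6.85

N = 25064; weights Wₕ = Nₕ/N = (0.2134, 0.1934, 0.1640, 0.1063, 0.3229).
x̄_st = Σ Wₕ·x̄ₕ = 0.2134·8.1 + 0.1934·9.1 + 0.1640·5.2 + 0.1063·3.9 + 0.3229·6.5 ≈ 6.8546...
→ 6.85.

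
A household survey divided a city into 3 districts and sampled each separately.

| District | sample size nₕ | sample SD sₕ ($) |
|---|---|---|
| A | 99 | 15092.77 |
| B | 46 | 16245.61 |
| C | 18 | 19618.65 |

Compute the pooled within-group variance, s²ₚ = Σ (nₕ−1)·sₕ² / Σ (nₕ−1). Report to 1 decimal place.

254644590.5

Degrees of freedom: 98 + 45 + 17 = 160.
Σ(nₕ−1)sₕ² = 98·227791706.2729 + 45·263919844.2721 + 17·384891427.8225 = 40743134479.9712.
s²ₚ = 40743134479.9712 / 160 = 254644590.500... → 254644590.5.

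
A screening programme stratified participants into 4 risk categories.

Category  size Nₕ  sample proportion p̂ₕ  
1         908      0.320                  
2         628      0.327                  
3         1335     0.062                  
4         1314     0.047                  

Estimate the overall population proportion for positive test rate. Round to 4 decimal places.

0.1530

N = 908 + 628 + 1335 + 1314 = 4185.
Overall proportion = Σ (Nₕ/N)·p̂ₕ.
Σ Nₕp̂ₕ = 290.56 + 205.356 + 82.77 + 61.758 = 640.444.
640.444 / 4185 = 0.153033... → 0.1530.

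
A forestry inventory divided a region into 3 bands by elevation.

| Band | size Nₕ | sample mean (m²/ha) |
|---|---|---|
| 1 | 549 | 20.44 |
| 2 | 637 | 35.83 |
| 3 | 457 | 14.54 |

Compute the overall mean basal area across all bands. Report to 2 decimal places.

N = 549 + 637 + 457 = 1643.
Overall mean = Σ (Nₕ/N)·x̄ₕ — weight by population share, not a simple average.
Σ Nₕx̄ₕ = 549·20.44 + 637·35.83 + 457·14.54 = 11221.56 + 22823.71 + 6644.78 = 40690.05.
Divide by N: 40690.05 / 1643 = 24.7657... → 24.77.

24.77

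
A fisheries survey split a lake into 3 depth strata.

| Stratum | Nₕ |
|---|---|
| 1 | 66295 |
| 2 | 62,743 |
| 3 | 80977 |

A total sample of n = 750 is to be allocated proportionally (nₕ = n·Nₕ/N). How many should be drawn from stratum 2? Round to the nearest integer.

224

Share of stratum 2 = 62743/210015 = 0.29875.
Allocate 750 × 0.29875 = 224.066... → 224.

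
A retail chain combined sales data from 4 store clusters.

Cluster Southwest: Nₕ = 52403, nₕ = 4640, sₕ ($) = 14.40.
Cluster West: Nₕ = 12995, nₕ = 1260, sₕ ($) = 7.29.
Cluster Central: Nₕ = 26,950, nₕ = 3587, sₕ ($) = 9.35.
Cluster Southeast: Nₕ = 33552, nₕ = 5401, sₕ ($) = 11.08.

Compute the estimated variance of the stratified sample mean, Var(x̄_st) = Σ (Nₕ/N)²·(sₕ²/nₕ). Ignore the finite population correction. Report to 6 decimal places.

N = 125900; Wₕ = Nₕ/N.
cluster Southwest: (52403/125900)²·14.40²/4640 = 0.007742262
cluster West: (12995/125900)²·7.29²/1260 = 0.000449351
cluster Central: (26950/125900)²·9.35²/3587 = 0.001116755
cluster Southeast: (33552/125900)²·11.08²/5401 = 0.001614324
Sum = 0.010922692 → 0.010923.

0.010923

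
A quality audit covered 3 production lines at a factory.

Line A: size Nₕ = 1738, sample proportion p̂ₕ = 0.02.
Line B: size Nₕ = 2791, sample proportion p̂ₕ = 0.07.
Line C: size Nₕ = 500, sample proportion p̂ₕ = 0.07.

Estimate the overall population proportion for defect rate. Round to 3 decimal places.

N = 1738 + 2791 + 500 = 5029.
Overall proportion = Σ (Nₕ/N)·p̂ₕ.
Σ Nₕp̂ₕ = 34.76 + 195.37 + 35 = 265.13.
265.13 / 5029 = 0.05272... → 0.053.

0.053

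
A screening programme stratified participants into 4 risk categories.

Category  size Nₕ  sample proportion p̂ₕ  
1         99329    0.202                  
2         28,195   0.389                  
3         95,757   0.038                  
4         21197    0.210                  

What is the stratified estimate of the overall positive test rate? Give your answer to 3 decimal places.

0.160

Wₕ = Nₕ/N with N = 244478: 0.4063, 0.1153, 0.3917, 0.0867.
p̂_st = 0.4063·0.202 + 0.1153·0.389 + 0.3917·0.038 + 0.0867·0.210 ≈ 0.16002... → 0.160.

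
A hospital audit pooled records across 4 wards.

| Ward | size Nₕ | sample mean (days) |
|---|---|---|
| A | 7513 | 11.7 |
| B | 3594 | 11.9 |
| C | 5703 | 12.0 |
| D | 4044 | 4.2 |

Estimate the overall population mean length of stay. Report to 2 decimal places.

10.36

N = 20854; weights Wₕ = Nₕ/N = (0.3603, 0.1723, 0.2735, 0.1939).
x̄_st = Σ Wₕ·x̄ₕ = 0.3603·11.7 + 0.1723·11.9 + 0.2735·12.0 + 0.1939·4.2 ≈ 10.3621...
→ 10.36.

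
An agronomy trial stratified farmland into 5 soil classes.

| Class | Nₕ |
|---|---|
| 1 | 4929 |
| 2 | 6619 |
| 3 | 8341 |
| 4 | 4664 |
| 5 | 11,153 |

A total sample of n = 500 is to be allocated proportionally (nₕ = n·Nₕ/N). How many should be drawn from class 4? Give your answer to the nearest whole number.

65

N = 4929 + 6619 + 8341 + 4664 + 11153 = 35706.
n_4 = 500·4664/35706 = 65.311... → 65.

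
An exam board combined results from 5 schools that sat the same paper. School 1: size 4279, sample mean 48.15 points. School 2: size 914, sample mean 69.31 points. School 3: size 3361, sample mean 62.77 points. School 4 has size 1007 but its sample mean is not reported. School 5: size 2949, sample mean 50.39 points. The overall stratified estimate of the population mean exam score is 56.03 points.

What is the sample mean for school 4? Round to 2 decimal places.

Σ Nₕx̄ₕ = N·μ, so 1007·x̄_4 = 12510·56.03 − (4279·48.15 + 914·69.31 + 3361·62.77 + 2949·50.39).
= 700935.3 − 628953.27 = 71982.03.
x̄_4 = 71982.03 / 1007 = 71.4817... → 71.48.

71.48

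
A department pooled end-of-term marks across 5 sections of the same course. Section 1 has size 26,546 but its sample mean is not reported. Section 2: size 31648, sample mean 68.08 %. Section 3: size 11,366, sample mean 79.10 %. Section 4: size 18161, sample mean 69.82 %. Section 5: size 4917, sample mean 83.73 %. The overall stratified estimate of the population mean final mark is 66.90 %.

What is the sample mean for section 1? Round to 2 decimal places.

55.15

Σ Nₕx̄ₕ = N·μ, so 26546·x̄_1 = 92638·66.90 − (31648·68.08 + 11366·79.10 + 18161·69.82 + 4917·83.73).
= 6197482.2 − 4733347.87 = 1464134.33.
x̄_1 = 1464134.33 / 26546 = 55.1546... → 55.15.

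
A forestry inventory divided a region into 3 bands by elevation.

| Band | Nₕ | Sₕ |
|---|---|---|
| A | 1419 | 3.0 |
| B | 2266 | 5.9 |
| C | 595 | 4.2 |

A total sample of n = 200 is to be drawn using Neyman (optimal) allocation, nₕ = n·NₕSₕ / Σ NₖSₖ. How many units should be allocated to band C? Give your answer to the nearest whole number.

Σ NₕSₕ = 1419·3.0 + 2266·5.9 + 595·4.2 = 20125.4.
Share for C: 2499/20125.4 = 0.12417.
n_C = 200 × 0.12417 = 24.834... → 25.

25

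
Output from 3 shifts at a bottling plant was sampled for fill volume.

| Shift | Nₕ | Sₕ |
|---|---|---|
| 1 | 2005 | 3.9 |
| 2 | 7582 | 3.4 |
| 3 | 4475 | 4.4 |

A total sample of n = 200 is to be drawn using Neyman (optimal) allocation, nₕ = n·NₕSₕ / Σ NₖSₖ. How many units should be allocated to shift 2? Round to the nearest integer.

1: NₕSₕ = 2005·3.9 = 7819.5
2: NₕSₕ = 7582·3.4 = 25778.8
3: NₕSₕ = 4475·4.4 = 19690
Σ NₕSₕ = 53288.3.
n_2 = 200·25778.8/53288.3 = 96.752... → 97.

97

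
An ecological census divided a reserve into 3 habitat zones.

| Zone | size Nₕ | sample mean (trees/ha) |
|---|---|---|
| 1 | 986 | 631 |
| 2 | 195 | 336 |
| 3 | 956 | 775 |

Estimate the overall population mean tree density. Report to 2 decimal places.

668.50

N = 2137; weights Wₕ = Nₕ/N = (0.4614, 0.0912, 0.4474).
x̄_st = Σ Wₕ·x̄ₕ = 0.4614·631 + 0.0912·336 + 0.4474·775 ≈ 668.5007...
→ 668.50.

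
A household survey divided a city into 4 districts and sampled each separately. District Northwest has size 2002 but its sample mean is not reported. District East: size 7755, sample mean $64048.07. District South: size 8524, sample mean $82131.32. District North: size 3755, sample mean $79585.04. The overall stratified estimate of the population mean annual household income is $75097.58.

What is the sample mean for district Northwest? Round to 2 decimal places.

N = 2002 + 7755 + 8524 + 3755 = 22036.
Overall total = μ·N = 75097.58·22036 = 1654850272.88.
Subtract the known strata: 7755·64048.07 + 8524·82131.32 + 3755·79585.04 = 1495621979.73.
Remaining total for district Northwest: 1654850272.88 − 1495621979.73 = 159228293.15.
Divide by its size: 159228293.15 / 2002 = 79534.6120... → 79534.61.

79534.61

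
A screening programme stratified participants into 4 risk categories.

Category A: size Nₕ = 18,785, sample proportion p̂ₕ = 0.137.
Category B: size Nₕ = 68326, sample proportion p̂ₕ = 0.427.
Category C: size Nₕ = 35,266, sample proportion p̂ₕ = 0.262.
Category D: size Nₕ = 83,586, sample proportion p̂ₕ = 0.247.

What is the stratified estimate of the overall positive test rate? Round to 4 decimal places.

0.2992

N = 18785 + 68326 + 35266 + 83586 = 205963.
Overall proportion = Σ (Nₕ/N)·p̂ₕ.
Σ Nₕp̂ₕ = 2573.545 + 29175.202 + 9239.692 + 20645.742 = 61634.181.
61634.181 / 205963 = 0.299249... → 0.2992.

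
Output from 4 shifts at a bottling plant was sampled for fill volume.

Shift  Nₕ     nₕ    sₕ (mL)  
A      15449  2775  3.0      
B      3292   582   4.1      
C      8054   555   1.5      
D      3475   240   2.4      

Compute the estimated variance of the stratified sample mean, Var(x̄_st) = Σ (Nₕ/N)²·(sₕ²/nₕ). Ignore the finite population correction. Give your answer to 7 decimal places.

N = 30270. Term for each stratum: Wₕ²sₕ²/nₕ.
Var(x̄_st) = 0.0008448030 + 0.0003416171 + 0.0002870040 + 0.0003162977 = 0.0017897217 → 0.0017897.

0.0017897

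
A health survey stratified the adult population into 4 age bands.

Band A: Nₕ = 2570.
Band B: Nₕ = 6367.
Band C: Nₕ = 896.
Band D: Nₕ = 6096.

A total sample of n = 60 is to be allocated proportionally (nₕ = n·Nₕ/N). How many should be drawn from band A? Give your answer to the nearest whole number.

10

Share of band A = 2570/15929 = 0.16134.
Allocate 60 × 0.16134 = 9.680... → 10.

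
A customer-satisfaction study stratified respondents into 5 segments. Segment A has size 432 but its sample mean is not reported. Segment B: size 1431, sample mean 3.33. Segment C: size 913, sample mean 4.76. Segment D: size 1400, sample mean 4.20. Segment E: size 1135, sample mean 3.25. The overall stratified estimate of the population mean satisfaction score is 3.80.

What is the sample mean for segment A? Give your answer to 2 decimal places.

Σ Nₕx̄ₕ = N·μ, so 432·x̄_A = 5311·3.80 − (1431·3.33 + 913·4.76 + 1400·4.20 + 1135·3.25).
= 20181.8 − 18679.86 = 1501.94.
x̄_A = 1501.94 / 432 = 3.4767... → 3.48.

3.48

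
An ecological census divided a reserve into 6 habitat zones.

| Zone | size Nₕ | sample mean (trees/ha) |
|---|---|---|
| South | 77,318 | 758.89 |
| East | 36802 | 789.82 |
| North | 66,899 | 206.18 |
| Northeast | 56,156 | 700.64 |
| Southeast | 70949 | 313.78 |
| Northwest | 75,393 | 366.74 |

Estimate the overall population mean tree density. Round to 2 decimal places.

x̄_st = (Σ Nₕx̄ₕ) / (Σ Nₕ) = (77318·758.89 + 36802·789.82 + 66899·206.18 + 56156·700.64 + 70949·313.78 + 75393·366.74) / 383517
= 190793194.36 / 383517 = 497.4830... → 497.48.

497.48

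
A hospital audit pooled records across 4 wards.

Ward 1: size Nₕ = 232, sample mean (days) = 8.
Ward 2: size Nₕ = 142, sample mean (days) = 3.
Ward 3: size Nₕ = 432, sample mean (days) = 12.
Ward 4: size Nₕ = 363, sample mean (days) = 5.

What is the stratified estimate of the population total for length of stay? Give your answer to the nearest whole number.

1: 232·8 = 1856
2: 142·3 = 426
3: 432·12 = 5184
4: 363·5 = 1815
τ̂ = Σ Nₕx̄ₕ = 9281.

9281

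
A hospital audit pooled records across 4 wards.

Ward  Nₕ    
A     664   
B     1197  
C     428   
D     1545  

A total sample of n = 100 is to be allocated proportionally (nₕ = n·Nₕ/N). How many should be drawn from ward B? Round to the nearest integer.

31

N = 664 + 1197 + 428 + 1545 = 3834.
n_B = 100·1197/3834 = 31.221... → 31.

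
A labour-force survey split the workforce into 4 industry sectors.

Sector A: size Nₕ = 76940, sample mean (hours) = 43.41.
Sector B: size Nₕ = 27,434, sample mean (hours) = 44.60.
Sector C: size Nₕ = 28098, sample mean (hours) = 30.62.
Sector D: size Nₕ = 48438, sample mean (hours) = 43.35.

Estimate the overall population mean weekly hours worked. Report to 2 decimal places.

N = 76940 + 27434 + 28098 + 48438 = 180910.
Weight each subgroup mean by Nₕ/N and sum.
Σ Nₕx̄ₕ = 76940·43.41 + 27434·44.60 + 28098·30.62 + 48438·43.35 = 3339965.4 + 1223556.4 + 860360.76 + 2099787.3 = 7523669.86.
Divide by N: 7523669.86 / 180910 = 41.5879... → 41.59.

41.59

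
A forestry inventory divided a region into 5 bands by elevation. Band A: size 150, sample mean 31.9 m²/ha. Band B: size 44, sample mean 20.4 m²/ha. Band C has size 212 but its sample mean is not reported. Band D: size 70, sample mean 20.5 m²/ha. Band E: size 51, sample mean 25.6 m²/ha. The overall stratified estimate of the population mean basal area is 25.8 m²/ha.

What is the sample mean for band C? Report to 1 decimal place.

N = 150 + 44 + 212 + 70 + 51 = 527.
Overall total = μ·N = 25.8·527 = 13596.6.
Subtract the known strata: 150·31.9 + 44·20.4 + 70·20.5 + 51·25.6 = 8423.2.
Remaining total for band C: 13596.6 − 8423.2 = 5173.4.
Divide by its size: 5173.4 / 212 = 24.403... → 24.4.

24.4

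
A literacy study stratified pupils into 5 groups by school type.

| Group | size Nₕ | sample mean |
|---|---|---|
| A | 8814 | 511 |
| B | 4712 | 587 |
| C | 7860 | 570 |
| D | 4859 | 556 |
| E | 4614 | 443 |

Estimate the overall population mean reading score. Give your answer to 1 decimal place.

N = 8814 + 4712 + 7860 + 4859 + 4614 = 30859.
Weight each subgroup mean by Nₕ/N and sum.
Σ Nₕx̄ₕ = 8814·511 + 4712·587 + 7860·570 + 4859·556 + 4614·443 = 4503954 + 2765944 + 4480200 + 2701604 + 2044002 = 16495704.
Divide by N: 16495704 / 30859 = 534.551... → 534.6.

534.6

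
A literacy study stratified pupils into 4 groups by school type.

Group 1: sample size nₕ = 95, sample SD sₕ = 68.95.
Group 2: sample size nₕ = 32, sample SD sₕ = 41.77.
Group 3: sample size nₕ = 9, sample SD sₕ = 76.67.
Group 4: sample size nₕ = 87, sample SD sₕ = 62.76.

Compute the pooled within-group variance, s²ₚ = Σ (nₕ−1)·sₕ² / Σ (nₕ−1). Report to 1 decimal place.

1: (95−1)·68.95² = 94·4754.1025 = 446885.635
2: (32−1)·41.77² = 31·1744.7329 = 54086.7199
3: (9−1)·76.67² = 8·5878.2889 = 47026.3112
4: (87−1)·62.76² = 86·3938.8176 = 338738.3136
Numerator = 886736.9797; denominator = Σ(nₕ−1) = 219.
s²ₚ = 886736.9797/219 = 4049.027... → 4049.0.

4049.0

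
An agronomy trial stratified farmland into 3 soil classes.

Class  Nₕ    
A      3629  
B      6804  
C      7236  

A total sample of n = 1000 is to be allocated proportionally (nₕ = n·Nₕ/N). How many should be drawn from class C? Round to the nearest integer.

410

Share of class C = 7236/17669 = 0.40953.
Allocate 1000 × 0.40953 = 409.531... → 410.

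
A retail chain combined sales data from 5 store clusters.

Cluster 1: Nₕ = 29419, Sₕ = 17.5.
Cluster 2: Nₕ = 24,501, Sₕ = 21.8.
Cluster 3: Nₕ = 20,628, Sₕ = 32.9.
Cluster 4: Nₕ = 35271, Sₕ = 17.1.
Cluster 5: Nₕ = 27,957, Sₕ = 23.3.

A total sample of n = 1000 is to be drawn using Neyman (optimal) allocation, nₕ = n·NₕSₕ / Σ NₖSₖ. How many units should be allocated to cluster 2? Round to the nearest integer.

179

Σ NₕSₕ = 29419·17.5 + 24501·21.8 + 20628·32.9 + 35271·17.1 + 27957·23.3 = 2982147.7.
Share for 2: 534121.8/2982147.7 = 0.17911.
n_2 = 1000 × 0.17911 = 179.106... → 179.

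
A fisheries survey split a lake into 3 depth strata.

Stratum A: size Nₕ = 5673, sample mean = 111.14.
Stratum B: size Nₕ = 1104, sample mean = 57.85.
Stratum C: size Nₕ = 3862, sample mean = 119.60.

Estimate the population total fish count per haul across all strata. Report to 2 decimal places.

Estimate total by summing Nₕ·x̄ₕ over strata.
5673·111.14 + 1104·57.85 + 3862·119.60 = 630497.22 + 63866.4 + 461895.2 = 1156258.82.

1156258.82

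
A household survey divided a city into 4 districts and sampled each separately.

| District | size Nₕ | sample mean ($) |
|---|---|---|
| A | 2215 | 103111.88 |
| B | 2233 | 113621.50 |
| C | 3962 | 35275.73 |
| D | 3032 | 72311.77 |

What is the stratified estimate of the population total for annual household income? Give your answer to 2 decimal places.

A: 2215·103111.88 = 228392814.2
B: 2233·113621.50 = 253716809.5
C: 3962·35275.73 = 139762442.26
D: 3032·72311.77 = 219249286.64
τ̂ = Σ Nₕx̄ₕ = 841121352.60.

841121352.60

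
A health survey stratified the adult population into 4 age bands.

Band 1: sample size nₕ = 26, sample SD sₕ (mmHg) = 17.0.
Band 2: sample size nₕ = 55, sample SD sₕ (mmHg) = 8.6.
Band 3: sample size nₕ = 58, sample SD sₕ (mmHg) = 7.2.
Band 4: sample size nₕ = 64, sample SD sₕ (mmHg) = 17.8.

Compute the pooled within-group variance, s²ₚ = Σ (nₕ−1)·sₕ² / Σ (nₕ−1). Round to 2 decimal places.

171.53

1: (26−1)·17.0² = 25·289 = 7225
2: (55−1)·8.6² = 54·73.96 = 3993.84
3: (58−1)·7.2² = 57·51.84 = 2954.88
4: (64−1)·17.8² = 63·316.84 = 19960.92
Numerator = 34134.64; denominator = Σ(nₕ−1) = 199.
s²ₚ = 34134.64/199 = 171.5309... → 171.53.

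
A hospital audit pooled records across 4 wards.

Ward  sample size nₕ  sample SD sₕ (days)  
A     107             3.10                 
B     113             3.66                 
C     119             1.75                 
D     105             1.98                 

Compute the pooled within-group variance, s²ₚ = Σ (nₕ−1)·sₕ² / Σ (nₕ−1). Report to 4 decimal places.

A: (107−1)·3.10² = 106·9.61 = 1018.66
B: (113−1)·3.66² = 112·13.3956 = 1500.3072
C: (119−1)·1.75² = 118·3.0625 = 361.375
D: (105−1)·1.98² = 104·3.9204 = 407.7216
Numerator = 3288.0638; denominator = Σ(nₕ−1) = 440.
s²ₚ = 3288.0638/440 = 7.472872... → 7.4729.

7.4729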